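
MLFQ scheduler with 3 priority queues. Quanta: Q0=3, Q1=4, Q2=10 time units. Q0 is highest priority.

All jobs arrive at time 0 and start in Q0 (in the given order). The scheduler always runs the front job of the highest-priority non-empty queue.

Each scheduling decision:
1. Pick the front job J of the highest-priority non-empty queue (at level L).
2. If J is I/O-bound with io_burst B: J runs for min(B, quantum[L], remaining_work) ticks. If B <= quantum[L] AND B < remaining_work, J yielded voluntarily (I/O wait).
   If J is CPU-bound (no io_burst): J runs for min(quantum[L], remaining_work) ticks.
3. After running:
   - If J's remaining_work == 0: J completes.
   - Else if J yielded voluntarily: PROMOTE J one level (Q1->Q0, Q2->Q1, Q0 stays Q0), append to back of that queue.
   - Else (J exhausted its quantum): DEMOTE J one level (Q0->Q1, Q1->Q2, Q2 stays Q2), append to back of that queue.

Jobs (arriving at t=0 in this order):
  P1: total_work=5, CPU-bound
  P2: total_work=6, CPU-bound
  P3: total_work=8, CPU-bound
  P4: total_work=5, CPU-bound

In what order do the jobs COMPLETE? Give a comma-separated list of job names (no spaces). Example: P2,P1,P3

t=0-3: P1@Q0 runs 3, rem=2, quantum used, demote→Q1. Q0=[P2,P3,P4] Q1=[P1] Q2=[]
t=3-6: P2@Q0 runs 3, rem=3, quantum used, demote→Q1. Q0=[P3,P4] Q1=[P1,P2] Q2=[]
t=6-9: P3@Q0 runs 3, rem=5, quantum used, demote→Q1. Q0=[P4] Q1=[P1,P2,P3] Q2=[]
t=9-12: P4@Q0 runs 3, rem=2, quantum used, demote→Q1. Q0=[] Q1=[P1,P2,P3,P4] Q2=[]
t=12-14: P1@Q1 runs 2, rem=0, completes. Q0=[] Q1=[P2,P3,P4] Q2=[]
t=14-17: P2@Q1 runs 3, rem=0, completes. Q0=[] Q1=[P3,P4] Q2=[]
t=17-21: P3@Q1 runs 4, rem=1, quantum used, demote→Q2. Q0=[] Q1=[P4] Q2=[P3]
t=21-23: P4@Q1 runs 2, rem=0, completes. Q0=[] Q1=[] Q2=[P3]
t=23-24: P3@Q2 runs 1, rem=0, completes. Q0=[] Q1=[] Q2=[]

Answer: P1,P2,P4,P3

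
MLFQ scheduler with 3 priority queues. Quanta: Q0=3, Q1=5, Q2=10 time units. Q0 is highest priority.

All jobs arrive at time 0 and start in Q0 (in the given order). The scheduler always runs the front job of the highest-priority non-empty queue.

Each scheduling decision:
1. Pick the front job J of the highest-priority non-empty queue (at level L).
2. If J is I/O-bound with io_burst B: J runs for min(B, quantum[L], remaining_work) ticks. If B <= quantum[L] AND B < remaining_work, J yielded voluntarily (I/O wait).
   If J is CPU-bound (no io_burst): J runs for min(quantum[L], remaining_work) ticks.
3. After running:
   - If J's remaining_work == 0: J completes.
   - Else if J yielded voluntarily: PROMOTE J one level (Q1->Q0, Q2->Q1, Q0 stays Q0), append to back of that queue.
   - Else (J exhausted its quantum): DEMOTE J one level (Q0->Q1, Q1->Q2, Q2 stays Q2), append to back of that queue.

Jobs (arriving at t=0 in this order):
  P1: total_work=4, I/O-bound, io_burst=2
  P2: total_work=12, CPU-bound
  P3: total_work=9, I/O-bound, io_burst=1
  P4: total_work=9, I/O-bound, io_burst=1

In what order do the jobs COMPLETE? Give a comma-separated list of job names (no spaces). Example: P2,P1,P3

t=0-2: P1@Q0 runs 2, rem=2, I/O yield, promote→Q0. Q0=[P2,P3,P4,P1] Q1=[] Q2=[]
t=2-5: P2@Q0 runs 3, rem=9, quantum used, demote→Q1. Q0=[P3,P4,P1] Q1=[P2] Q2=[]
t=5-6: P3@Q0 runs 1, rem=8, I/O yield, promote→Q0. Q0=[P4,P1,P3] Q1=[P2] Q2=[]
t=6-7: P4@Q0 runs 1, rem=8, I/O yield, promote→Q0. Q0=[P1,P3,P4] Q1=[P2] Q2=[]
t=7-9: P1@Q0 runs 2, rem=0, completes. Q0=[P3,P4] Q1=[P2] Q2=[]
t=9-10: P3@Q0 runs 1, rem=7, I/O yield, promote→Q0. Q0=[P4,P3] Q1=[P2] Q2=[]
t=10-11: P4@Q0 runs 1, rem=7, I/O yield, promote→Q0. Q0=[P3,P4] Q1=[P2] Q2=[]
t=11-12: P3@Q0 runs 1, rem=6, I/O yield, promote→Q0. Q0=[P4,P3] Q1=[P2] Q2=[]
t=12-13: P4@Q0 runs 1, rem=6, I/O yield, promote→Q0. Q0=[P3,P4] Q1=[P2] Q2=[]
t=13-14: P3@Q0 runs 1, rem=5, I/O yield, promote→Q0. Q0=[P4,P3] Q1=[P2] Q2=[]
t=14-15: P4@Q0 runs 1, rem=5, I/O yield, promote→Q0. Q0=[P3,P4] Q1=[P2] Q2=[]
t=15-16: P3@Q0 runs 1, rem=4, I/O yield, promote→Q0. Q0=[P4,P3] Q1=[P2] Q2=[]
t=16-17: P4@Q0 runs 1, rem=4, I/O yield, promote→Q0. Q0=[P3,P4] Q1=[P2] Q2=[]
t=17-18: P3@Q0 runs 1, rem=3, I/O yield, promote→Q0. Q0=[P4,P3] Q1=[P2] Q2=[]
t=18-19: P4@Q0 runs 1, rem=3, I/O yield, promote→Q0. Q0=[P3,P4] Q1=[P2] Q2=[]
t=19-20: P3@Q0 runs 1, rem=2, I/O yield, promote→Q0. Q0=[P4,P3] Q1=[P2] Q2=[]
t=20-21: P4@Q0 runs 1, rem=2, I/O yield, promote→Q0. Q0=[P3,P4] Q1=[P2] Q2=[]
t=21-22: P3@Q0 runs 1, rem=1, I/O yield, promote→Q0. Q0=[P4,P3] Q1=[P2] Q2=[]
t=22-23: P4@Q0 runs 1, rem=1, I/O yield, promote→Q0. Q0=[P3,P4] Q1=[P2] Q2=[]
t=23-24: P3@Q0 runs 1, rem=0, completes. Q0=[P4] Q1=[P2] Q2=[]
t=24-25: P4@Q0 runs 1, rem=0, completes. Q0=[] Q1=[P2] Q2=[]
t=25-30: P2@Q1 runs 5, rem=4, quantum used, demote→Q2. Q0=[] Q1=[] Q2=[P2]
t=30-34: P2@Q2 runs 4, rem=0, completes. Q0=[] Q1=[] Q2=[]

Answer: P1,P3,P4,P2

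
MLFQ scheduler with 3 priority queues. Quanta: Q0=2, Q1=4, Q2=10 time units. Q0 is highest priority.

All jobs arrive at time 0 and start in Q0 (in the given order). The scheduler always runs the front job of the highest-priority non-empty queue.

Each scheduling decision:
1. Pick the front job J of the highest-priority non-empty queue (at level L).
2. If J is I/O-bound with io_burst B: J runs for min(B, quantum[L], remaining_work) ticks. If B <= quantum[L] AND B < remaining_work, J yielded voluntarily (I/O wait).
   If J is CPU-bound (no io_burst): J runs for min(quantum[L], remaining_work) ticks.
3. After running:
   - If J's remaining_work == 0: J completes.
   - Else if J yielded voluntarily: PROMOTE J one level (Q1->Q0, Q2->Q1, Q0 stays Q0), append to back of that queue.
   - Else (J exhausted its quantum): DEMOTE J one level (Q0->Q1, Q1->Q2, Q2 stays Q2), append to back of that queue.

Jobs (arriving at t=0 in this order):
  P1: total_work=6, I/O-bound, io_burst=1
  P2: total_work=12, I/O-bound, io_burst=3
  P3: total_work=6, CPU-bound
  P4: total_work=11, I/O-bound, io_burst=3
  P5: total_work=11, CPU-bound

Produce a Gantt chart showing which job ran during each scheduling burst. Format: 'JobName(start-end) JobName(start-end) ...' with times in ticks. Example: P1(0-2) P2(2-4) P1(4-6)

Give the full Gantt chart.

Answer: P1(0-1) P2(1-3) P3(3-5) P4(5-7) P5(7-9) P1(9-10) P1(10-11) P1(11-12) P1(12-13) P1(13-14) P2(14-17) P2(17-19) P3(19-23) P4(23-26) P4(26-28) P5(28-32) P2(32-35) P2(35-37) P4(37-40) P4(40-41) P5(41-46)

Derivation:
t=0-1: P1@Q0 runs 1, rem=5, I/O yield, promote→Q0. Q0=[P2,P3,P4,P5,P1] Q1=[] Q2=[]
t=1-3: P2@Q0 runs 2, rem=10, quantum used, demote→Q1. Q0=[P3,P4,P5,P1] Q1=[P2] Q2=[]
t=3-5: P3@Q0 runs 2, rem=4, quantum used, demote→Q1. Q0=[P4,P5,P1] Q1=[P2,P3] Q2=[]
t=5-7: P4@Q0 runs 2, rem=9, quantum used, demote→Q1. Q0=[P5,P1] Q1=[P2,P3,P4] Q2=[]
t=7-9: P5@Q0 runs 2, rem=9, quantum used, demote→Q1. Q0=[P1] Q1=[P2,P3,P4,P5] Q2=[]
t=9-10: P1@Q0 runs 1, rem=4, I/O yield, promote→Q0. Q0=[P1] Q1=[P2,P3,P4,P5] Q2=[]
t=10-11: P1@Q0 runs 1, rem=3, I/O yield, promote→Q0. Q0=[P1] Q1=[P2,P3,P4,P5] Q2=[]
t=11-12: P1@Q0 runs 1, rem=2, I/O yield, promote→Q0. Q0=[P1] Q1=[P2,P3,P4,P5] Q2=[]
t=12-13: P1@Q0 runs 1, rem=1, I/O yield, promote→Q0. Q0=[P1] Q1=[P2,P3,P4,P5] Q2=[]
t=13-14: P1@Q0 runs 1, rem=0, completes. Q0=[] Q1=[P2,P3,P4,P5] Q2=[]
t=14-17: P2@Q1 runs 3, rem=7, I/O yield, promote→Q0. Q0=[P2] Q1=[P3,P4,P5] Q2=[]
t=17-19: P2@Q0 runs 2, rem=5, quantum used, demote→Q1. Q0=[] Q1=[P3,P4,P5,P2] Q2=[]
t=19-23: P3@Q1 runs 4, rem=0, completes. Q0=[] Q1=[P4,P5,P2] Q2=[]
t=23-26: P4@Q1 runs 3, rem=6, I/O yield, promote→Q0. Q0=[P4] Q1=[P5,P2] Q2=[]
t=26-28: P4@Q0 runs 2, rem=4, quantum used, demote→Q1. Q0=[] Q1=[P5,P2,P4] Q2=[]
t=28-32: P5@Q1 runs 4, rem=5, quantum used, demote→Q2. Q0=[] Q1=[P2,P4] Q2=[P5]
t=32-35: P2@Q1 runs 3, rem=2, I/O yield, promote→Q0. Q0=[P2] Q1=[P4] Q2=[P5]
t=35-37: P2@Q0 runs 2, rem=0, completes. Q0=[] Q1=[P4] Q2=[P5]
t=37-40: P4@Q1 runs 3, rem=1, I/O yield, promote→Q0. Q0=[P4] Q1=[] Q2=[P5]
t=40-41: P4@Q0 runs 1, rem=0, completes. Q0=[] Q1=[] Q2=[P5]
t=41-46: P5@Q2 runs 5, rem=0, completes. Q0=[] Q1=[] Q2=[]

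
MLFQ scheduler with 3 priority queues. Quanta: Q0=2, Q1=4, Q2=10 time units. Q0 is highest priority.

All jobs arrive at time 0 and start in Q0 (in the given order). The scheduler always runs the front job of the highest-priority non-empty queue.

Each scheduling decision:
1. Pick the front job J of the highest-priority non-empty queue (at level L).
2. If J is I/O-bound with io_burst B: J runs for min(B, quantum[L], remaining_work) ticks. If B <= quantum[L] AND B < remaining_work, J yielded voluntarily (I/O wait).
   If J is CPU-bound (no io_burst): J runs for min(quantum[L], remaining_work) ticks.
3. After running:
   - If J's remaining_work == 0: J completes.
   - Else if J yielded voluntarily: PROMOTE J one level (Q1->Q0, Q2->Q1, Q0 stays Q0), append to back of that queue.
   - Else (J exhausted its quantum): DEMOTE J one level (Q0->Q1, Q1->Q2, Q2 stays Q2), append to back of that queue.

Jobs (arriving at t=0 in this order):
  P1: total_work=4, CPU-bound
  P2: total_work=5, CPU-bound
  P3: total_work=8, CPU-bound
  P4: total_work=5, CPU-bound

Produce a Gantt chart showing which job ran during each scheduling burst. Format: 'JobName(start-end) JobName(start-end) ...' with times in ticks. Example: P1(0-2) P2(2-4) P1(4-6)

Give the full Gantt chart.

Answer: P1(0-2) P2(2-4) P3(4-6) P4(6-8) P1(8-10) P2(10-13) P3(13-17) P4(17-20) P3(20-22)

Derivation:
t=0-2: P1@Q0 runs 2, rem=2, quantum used, demote→Q1. Q0=[P2,P3,P4] Q1=[P1] Q2=[]
t=2-4: P2@Q0 runs 2, rem=3, quantum used, demote→Q1. Q0=[P3,P4] Q1=[P1,P2] Q2=[]
t=4-6: P3@Q0 runs 2, rem=6, quantum used, demote→Q1. Q0=[P4] Q1=[P1,P2,P3] Q2=[]
t=6-8: P4@Q0 runs 2, rem=3, quantum used, demote→Q1. Q0=[] Q1=[P1,P2,P3,P4] Q2=[]
t=8-10: P1@Q1 runs 2, rem=0, completes. Q0=[] Q1=[P2,P3,P4] Q2=[]
t=10-13: P2@Q1 runs 3, rem=0, completes. Q0=[] Q1=[P3,P4] Q2=[]
t=13-17: P3@Q1 runs 4, rem=2, quantum used, demote→Q2. Q0=[] Q1=[P4] Q2=[P3]
t=17-20: P4@Q1 runs 3, rem=0, completes. Q0=[] Q1=[] Q2=[P3]
t=20-22: P3@Q2 runs 2, rem=0, completes. Q0=[] Q1=[] Q2=[]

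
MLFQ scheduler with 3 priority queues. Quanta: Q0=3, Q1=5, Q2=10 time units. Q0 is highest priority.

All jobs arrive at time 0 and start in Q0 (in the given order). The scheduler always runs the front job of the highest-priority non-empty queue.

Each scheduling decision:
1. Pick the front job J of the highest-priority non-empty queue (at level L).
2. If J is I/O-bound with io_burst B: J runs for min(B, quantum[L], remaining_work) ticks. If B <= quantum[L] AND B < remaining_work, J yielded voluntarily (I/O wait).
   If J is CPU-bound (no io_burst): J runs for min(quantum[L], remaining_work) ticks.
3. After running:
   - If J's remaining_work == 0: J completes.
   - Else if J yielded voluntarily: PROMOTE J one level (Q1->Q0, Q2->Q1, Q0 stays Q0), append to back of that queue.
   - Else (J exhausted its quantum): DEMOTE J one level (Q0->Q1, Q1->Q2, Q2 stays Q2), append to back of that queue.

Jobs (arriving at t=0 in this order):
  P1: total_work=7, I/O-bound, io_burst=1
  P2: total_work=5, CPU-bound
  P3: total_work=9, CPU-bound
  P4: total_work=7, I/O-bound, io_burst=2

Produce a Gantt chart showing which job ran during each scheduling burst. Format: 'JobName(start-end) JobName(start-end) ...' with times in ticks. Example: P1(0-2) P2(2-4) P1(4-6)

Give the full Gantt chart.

Answer: P1(0-1) P2(1-4) P3(4-7) P4(7-9) P1(9-10) P4(10-12) P1(12-13) P4(13-15) P1(15-16) P4(16-17) P1(17-18) P1(18-19) P1(19-20) P2(20-22) P3(22-27) P3(27-28)

Derivation:
t=0-1: P1@Q0 runs 1, rem=6, I/O yield, promote→Q0. Q0=[P2,P3,P4,P1] Q1=[] Q2=[]
t=1-4: P2@Q0 runs 3, rem=2, quantum used, demote→Q1. Q0=[P3,P4,P1] Q1=[P2] Q2=[]
t=4-7: P3@Q0 runs 3, rem=6, quantum used, demote→Q1. Q0=[P4,P1] Q1=[P2,P3] Q2=[]
t=7-9: P4@Q0 runs 2, rem=5, I/O yield, promote→Q0. Q0=[P1,P4] Q1=[P2,P3] Q2=[]
t=9-10: P1@Q0 runs 1, rem=5, I/O yield, promote→Q0. Q0=[P4,P1] Q1=[P2,P3] Q2=[]
t=10-12: P4@Q0 runs 2, rem=3, I/O yield, promote→Q0. Q0=[P1,P4] Q1=[P2,P3] Q2=[]
t=12-13: P1@Q0 runs 1, rem=4, I/O yield, promote→Q0. Q0=[P4,P1] Q1=[P2,P3] Q2=[]
t=13-15: P4@Q0 runs 2, rem=1, I/O yield, promote→Q0. Q0=[P1,P4] Q1=[P2,P3] Q2=[]
t=15-16: P1@Q0 runs 1, rem=3, I/O yield, promote→Q0. Q0=[P4,P1] Q1=[P2,P3] Q2=[]
t=16-17: P4@Q0 runs 1, rem=0, completes. Q0=[P1] Q1=[P2,P3] Q2=[]
t=17-18: P1@Q0 runs 1, rem=2, I/O yield, promote→Q0. Q0=[P1] Q1=[P2,P3] Q2=[]
t=18-19: P1@Q0 runs 1, rem=1, I/O yield, promote→Q0. Q0=[P1] Q1=[P2,P3] Q2=[]
t=19-20: P1@Q0 runs 1, rem=0, completes. Q0=[] Q1=[P2,P3] Q2=[]
t=20-22: P2@Q1 runs 2, rem=0, completes. Q0=[] Q1=[P3] Q2=[]
t=22-27: P3@Q1 runs 5, rem=1, quantum used, demote→Q2. Q0=[] Q1=[] Q2=[P3]
t=27-28: P3@Q2 runs 1, rem=0, completes. Q0=[] Q1=[] Q2=[]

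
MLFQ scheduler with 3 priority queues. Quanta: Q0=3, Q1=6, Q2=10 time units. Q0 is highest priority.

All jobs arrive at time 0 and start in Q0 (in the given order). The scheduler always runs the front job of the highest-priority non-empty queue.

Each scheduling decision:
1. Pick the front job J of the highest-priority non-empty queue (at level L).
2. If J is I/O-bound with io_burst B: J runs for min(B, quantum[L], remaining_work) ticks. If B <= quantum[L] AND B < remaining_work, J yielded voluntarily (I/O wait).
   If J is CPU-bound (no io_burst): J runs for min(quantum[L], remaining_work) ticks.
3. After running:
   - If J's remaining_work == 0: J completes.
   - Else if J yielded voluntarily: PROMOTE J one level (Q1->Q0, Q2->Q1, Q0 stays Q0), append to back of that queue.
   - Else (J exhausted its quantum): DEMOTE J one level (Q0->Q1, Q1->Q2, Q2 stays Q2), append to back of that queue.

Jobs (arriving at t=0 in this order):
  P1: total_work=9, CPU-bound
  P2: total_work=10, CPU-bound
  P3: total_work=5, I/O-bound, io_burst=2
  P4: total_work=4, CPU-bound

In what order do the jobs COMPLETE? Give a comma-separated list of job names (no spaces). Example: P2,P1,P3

Answer: P3,P1,P4,P2

Derivation:
t=0-3: P1@Q0 runs 3, rem=6, quantum used, demote→Q1. Q0=[P2,P3,P4] Q1=[P1] Q2=[]
t=3-6: P2@Q0 runs 3, rem=7, quantum used, demote→Q1. Q0=[P3,P4] Q1=[P1,P2] Q2=[]
t=6-8: P3@Q0 runs 2, rem=3, I/O yield, promote→Q0. Q0=[P4,P3] Q1=[P1,P2] Q2=[]
t=8-11: P4@Q0 runs 3, rem=1, quantum used, demote→Q1. Q0=[P3] Q1=[P1,P2,P4] Q2=[]
t=11-13: P3@Q0 runs 2, rem=1, I/O yield, promote→Q0. Q0=[P3] Q1=[P1,P2,P4] Q2=[]
t=13-14: P3@Q0 runs 1, rem=0, completes. Q0=[] Q1=[P1,P2,P4] Q2=[]
t=14-20: P1@Q1 runs 6, rem=0, completes. Q0=[] Q1=[P2,P4] Q2=[]
t=20-26: P2@Q1 runs 6, rem=1, quantum used, demote→Q2. Q0=[] Q1=[P4] Q2=[P2]
t=26-27: P4@Q1 runs 1, rem=0, completes. Q0=[] Q1=[] Q2=[P2]
t=27-28: P2@Q2 runs 1, rem=0, completes. Q0=[] Q1=[] Q2=[]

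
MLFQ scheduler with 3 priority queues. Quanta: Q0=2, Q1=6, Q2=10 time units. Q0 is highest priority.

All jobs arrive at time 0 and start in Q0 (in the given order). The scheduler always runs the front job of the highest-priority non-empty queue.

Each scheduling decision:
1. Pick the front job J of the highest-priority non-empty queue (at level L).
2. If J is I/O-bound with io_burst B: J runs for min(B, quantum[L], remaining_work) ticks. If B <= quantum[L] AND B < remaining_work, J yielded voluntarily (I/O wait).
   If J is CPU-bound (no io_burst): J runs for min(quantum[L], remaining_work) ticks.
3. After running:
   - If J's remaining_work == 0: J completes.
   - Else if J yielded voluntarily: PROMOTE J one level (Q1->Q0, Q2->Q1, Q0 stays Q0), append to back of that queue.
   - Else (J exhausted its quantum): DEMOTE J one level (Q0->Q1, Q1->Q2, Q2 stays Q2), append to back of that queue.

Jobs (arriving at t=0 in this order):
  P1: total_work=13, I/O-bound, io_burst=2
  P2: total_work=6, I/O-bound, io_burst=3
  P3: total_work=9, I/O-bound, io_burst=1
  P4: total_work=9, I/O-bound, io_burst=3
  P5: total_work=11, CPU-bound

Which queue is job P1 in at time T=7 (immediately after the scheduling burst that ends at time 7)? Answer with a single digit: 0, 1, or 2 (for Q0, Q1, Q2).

t=0-2: P1@Q0 runs 2, rem=11, I/O yield, promote→Q0. Q0=[P2,P3,P4,P5,P1] Q1=[] Q2=[]
t=2-4: P2@Q0 runs 2, rem=4, quantum used, demote→Q1. Q0=[P3,P4,P5,P1] Q1=[P2] Q2=[]
t=4-5: P3@Q0 runs 1, rem=8, I/O yield, promote→Q0. Q0=[P4,P5,P1,P3] Q1=[P2] Q2=[]
t=5-7: P4@Q0 runs 2, rem=7, quantum used, demote→Q1. Q0=[P5,P1,P3] Q1=[P2,P4] Q2=[]
t=7-9: P5@Q0 runs 2, rem=9, quantum used, demote→Q1. Q0=[P1,P3] Q1=[P2,P4,P5] Q2=[]
t=9-11: P1@Q0 runs 2, rem=9, I/O yield, promote→Q0. Q0=[P3,P1] Q1=[P2,P4,P5] Q2=[]
t=11-12: P3@Q0 runs 1, rem=7, I/O yield, promote→Q0. Q0=[P1,P3] Q1=[P2,P4,P5] Q2=[]
t=12-14: P1@Q0 runs 2, rem=7, I/O yield, promote→Q0. Q0=[P3,P1] Q1=[P2,P4,P5] Q2=[]
t=14-15: P3@Q0 runs 1, rem=6, I/O yield, promote→Q0. Q0=[P1,P3] Q1=[P2,P4,P5] Q2=[]
t=15-17: P1@Q0 runs 2, rem=5, I/O yield, promote→Q0. Q0=[P3,P1] Q1=[P2,P4,P5] Q2=[]
t=17-18: P3@Q0 runs 1, rem=5, I/O yield, promote→Q0. Q0=[P1,P3] Q1=[P2,P4,P5] Q2=[]
t=18-20: P1@Q0 runs 2, rem=3, I/O yield, promote→Q0. Q0=[P3,P1] Q1=[P2,P4,P5] Q2=[]
t=20-21: P3@Q0 runs 1, rem=4, I/O yield, promote→Q0. Q0=[P1,P3] Q1=[P2,P4,P5] Q2=[]
t=21-23: P1@Q0 runs 2, rem=1, I/O yield, promote→Q0. Q0=[P3,P1] Q1=[P2,P4,P5] Q2=[]
t=23-24: P3@Q0 runs 1, rem=3, I/O yield, promote→Q0. Q0=[P1,P3] Q1=[P2,P4,P5] Q2=[]
t=24-25: P1@Q0 runs 1, rem=0, completes. Q0=[P3] Q1=[P2,P4,P5] Q2=[]
t=25-26: P3@Q0 runs 1, rem=2, I/O yield, promote→Q0. Q0=[P3] Q1=[P2,P4,P5] Q2=[]
t=26-27: P3@Q0 runs 1, rem=1, I/O yield, promote→Q0. Q0=[P3] Q1=[P2,P4,P5] Q2=[]
t=27-28: P3@Q0 runs 1, rem=0, completes. Q0=[] Q1=[P2,P4,P5] Q2=[]
t=28-31: P2@Q1 runs 3, rem=1, I/O yield, promote→Q0. Q0=[P2] Q1=[P4,P5] Q2=[]
t=31-32: P2@Q0 runs 1, rem=0, completes. Q0=[] Q1=[P4,P5] Q2=[]
t=32-35: P4@Q1 runs 3, rem=4, I/O yield, promote→Q0. Q0=[P4] Q1=[P5] Q2=[]
t=35-37: P4@Q0 runs 2, rem=2, quantum used, demote→Q1. Q0=[] Q1=[P5,P4] Q2=[]
t=37-43: P5@Q1 runs 6, rem=3, quantum used, demote→Q2. Q0=[] Q1=[P4] Q2=[P5]
t=43-45: P4@Q1 runs 2, rem=0, completes. Q0=[] Q1=[] Q2=[P5]
t=45-48: P5@Q2 runs 3, rem=0, completes. Q0=[] Q1=[] Q2=[]

Answer: 0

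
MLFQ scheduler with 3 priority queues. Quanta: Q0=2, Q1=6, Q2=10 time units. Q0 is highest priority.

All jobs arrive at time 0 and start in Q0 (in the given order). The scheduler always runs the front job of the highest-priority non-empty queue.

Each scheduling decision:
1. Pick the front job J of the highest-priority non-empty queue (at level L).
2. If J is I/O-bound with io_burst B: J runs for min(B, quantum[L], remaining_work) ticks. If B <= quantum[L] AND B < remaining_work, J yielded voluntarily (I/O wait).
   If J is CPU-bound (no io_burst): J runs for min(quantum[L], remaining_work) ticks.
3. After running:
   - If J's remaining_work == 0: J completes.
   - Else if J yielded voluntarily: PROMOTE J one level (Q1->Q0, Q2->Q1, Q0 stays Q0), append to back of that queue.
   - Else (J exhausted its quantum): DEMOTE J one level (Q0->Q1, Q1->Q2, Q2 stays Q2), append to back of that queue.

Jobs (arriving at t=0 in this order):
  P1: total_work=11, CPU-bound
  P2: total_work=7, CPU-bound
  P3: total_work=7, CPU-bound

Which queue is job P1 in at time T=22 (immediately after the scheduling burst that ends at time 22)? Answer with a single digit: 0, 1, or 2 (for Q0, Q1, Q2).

t=0-2: P1@Q0 runs 2, rem=9, quantum used, demote→Q1. Q0=[P2,P3] Q1=[P1] Q2=[]
t=2-4: P2@Q0 runs 2, rem=5, quantum used, demote→Q1. Q0=[P3] Q1=[P1,P2] Q2=[]
t=4-6: P3@Q0 runs 2, rem=5, quantum used, demote→Q1. Q0=[] Q1=[P1,P2,P3] Q2=[]
t=6-12: P1@Q1 runs 6, rem=3, quantum used, demote→Q2. Q0=[] Q1=[P2,P3] Q2=[P1]
t=12-17: P2@Q1 runs 5, rem=0, completes. Q0=[] Q1=[P3] Q2=[P1]
t=17-22: P3@Q1 runs 5, rem=0, completes. Q0=[] Q1=[] Q2=[P1]
t=22-25: P1@Q2 runs 3, rem=0, completes. Q0=[] Q1=[] Q2=[]

Answer: 2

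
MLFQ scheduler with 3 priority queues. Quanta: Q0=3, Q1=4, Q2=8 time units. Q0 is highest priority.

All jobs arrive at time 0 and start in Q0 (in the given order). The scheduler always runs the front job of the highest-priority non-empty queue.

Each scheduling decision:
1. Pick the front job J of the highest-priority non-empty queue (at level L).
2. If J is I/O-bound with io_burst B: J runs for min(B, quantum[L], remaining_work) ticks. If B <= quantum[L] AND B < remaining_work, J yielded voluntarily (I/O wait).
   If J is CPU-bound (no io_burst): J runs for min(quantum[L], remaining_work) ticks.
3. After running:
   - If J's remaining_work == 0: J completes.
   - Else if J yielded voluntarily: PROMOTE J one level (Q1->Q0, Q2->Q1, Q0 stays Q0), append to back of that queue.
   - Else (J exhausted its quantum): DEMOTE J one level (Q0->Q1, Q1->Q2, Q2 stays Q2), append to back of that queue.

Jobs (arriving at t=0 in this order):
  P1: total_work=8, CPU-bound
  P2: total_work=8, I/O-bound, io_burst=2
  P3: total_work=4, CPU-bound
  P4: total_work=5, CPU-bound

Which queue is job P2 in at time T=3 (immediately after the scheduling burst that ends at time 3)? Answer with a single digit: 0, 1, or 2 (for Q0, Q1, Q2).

t=0-3: P1@Q0 runs 3, rem=5, quantum used, demote→Q1. Q0=[P2,P3,P4] Q1=[P1] Q2=[]
t=3-5: P2@Q0 runs 2, rem=6, I/O yield, promote→Q0. Q0=[P3,P4,P2] Q1=[P1] Q2=[]
t=5-8: P3@Q0 runs 3, rem=1, quantum used, demote→Q1. Q0=[P4,P2] Q1=[P1,P3] Q2=[]
t=8-11: P4@Q0 runs 3, rem=2, quantum used, demote→Q1. Q0=[P2] Q1=[P1,P3,P4] Q2=[]
t=11-13: P2@Q0 runs 2, rem=4, I/O yield, promote→Q0. Q0=[P2] Q1=[P1,P3,P4] Q2=[]
t=13-15: P2@Q0 runs 2, rem=2, I/O yield, promote→Q0. Q0=[P2] Q1=[P1,P3,P4] Q2=[]
t=15-17: P2@Q0 runs 2, rem=0, completes. Q0=[] Q1=[P1,P3,P4] Q2=[]
t=17-21: P1@Q1 runs 4, rem=1, quantum used, demote→Q2. Q0=[] Q1=[P3,P4] Q2=[P1]
t=21-22: P3@Q1 runs 1, rem=0, completes. Q0=[] Q1=[P4] Q2=[P1]
t=22-24: P4@Q1 runs 2, rem=0, completes. Q0=[] Q1=[] Q2=[P1]
t=24-25: P1@Q2 runs 1, rem=0, completes. Q0=[] Q1=[] Q2=[]

Answer: 0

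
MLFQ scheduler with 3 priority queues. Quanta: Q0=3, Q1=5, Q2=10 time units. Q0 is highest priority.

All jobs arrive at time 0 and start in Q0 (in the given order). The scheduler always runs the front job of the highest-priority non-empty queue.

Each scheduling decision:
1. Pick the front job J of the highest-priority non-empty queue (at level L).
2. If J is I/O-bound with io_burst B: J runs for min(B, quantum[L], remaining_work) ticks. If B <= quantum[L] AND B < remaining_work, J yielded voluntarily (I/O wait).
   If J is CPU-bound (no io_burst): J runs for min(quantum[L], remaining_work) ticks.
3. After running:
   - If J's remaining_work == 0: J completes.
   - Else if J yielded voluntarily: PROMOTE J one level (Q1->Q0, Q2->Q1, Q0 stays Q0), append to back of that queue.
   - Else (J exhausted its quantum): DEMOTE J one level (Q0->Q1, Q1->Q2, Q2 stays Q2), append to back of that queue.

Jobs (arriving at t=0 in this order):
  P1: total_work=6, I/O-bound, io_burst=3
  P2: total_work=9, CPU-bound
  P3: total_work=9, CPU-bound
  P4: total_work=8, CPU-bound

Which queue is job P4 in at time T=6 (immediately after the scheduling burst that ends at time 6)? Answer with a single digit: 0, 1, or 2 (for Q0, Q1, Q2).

t=0-3: P1@Q0 runs 3, rem=3, I/O yield, promote→Q0. Q0=[P2,P3,P4,P1] Q1=[] Q2=[]
t=3-6: P2@Q0 runs 3, rem=6, quantum used, demote→Q1. Q0=[P3,P4,P1] Q1=[P2] Q2=[]
t=6-9: P3@Q0 runs 3, rem=6, quantum used, demote→Q1. Q0=[P4,P1] Q1=[P2,P3] Q2=[]
t=9-12: P4@Q0 runs 3, rem=5, quantum used, demote→Q1. Q0=[P1] Q1=[P2,P3,P4] Q2=[]
t=12-15: P1@Q0 runs 3, rem=0, completes. Q0=[] Q1=[P2,P3,P4] Q2=[]
t=15-20: P2@Q1 runs 5, rem=1, quantum used, demote→Q2. Q0=[] Q1=[P3,P4] Q2=[P2]
t=20-25: P3@Q1 runs 5, rem=1, quantum used, demote→Q2. Q0=[] Q1=[P4] Q2=[P2,P3]
t=25-30: P4@Q1 runs 5, rem=0, completes. Q0=[] Q1=[] Q2=[P2,P3]
t=30-31: P2@Q2 runs 1, rem=0, completes. Q0=[] Q1=[] Q2=[P3]
t=31-32: P3@Q2 runs 1, rem=0, completes. Q0=[] Q1=[] Q2=[]

Answer: 0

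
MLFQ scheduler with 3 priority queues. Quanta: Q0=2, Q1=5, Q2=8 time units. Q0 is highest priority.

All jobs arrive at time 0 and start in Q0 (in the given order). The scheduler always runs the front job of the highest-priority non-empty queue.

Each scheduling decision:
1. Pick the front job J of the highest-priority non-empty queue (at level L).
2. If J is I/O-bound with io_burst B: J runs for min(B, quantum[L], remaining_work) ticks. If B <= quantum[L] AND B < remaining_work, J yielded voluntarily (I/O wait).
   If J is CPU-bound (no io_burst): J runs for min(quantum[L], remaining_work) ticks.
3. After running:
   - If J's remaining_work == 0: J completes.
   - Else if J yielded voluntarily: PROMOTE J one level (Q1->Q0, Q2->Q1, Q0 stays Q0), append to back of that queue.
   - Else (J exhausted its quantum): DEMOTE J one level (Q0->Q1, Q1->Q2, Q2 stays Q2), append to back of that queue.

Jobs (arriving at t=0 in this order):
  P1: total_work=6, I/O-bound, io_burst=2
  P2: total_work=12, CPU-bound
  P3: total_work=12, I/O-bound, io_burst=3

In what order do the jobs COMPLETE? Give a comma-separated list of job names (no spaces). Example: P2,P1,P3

t=0-2: P1@Q0 runs 2, rem=4, I/O yield, promote→Q0. Q0=[P2,P3,P1] Q1=[] Q2=[]
t=2-4: P2@Q0 runs 2, rem=10, quantum used, demote→Q1. Q0=[P3,P1] Q1=[P2] Q2=[]
t=4-6: P3@Q0 runs 2, rem=10, quantum used, demote→Q1. Q0=[P1] Q1=[P2,P3] Q2=[]
t=6-8: P1@Q0 runs 2, rem=2, I/O yield, promote→Q0. Q0=[P1] Q1=[P2,P3] Q2=[]
t=8-10: P1@Q0 runs 2, rem=0, completes. Q0=[] Q1=[P2,P3] Q2=[]
t=10-15: P2@Q1 runs 5, rem=5, quantum used, demote→Q2. Q0=[] Q1=[P3] Q2=[P2]
t=15-18: P3@Q1 runs 3, rem=7, I/O yield, promote→Q0. Q0=[P3] Q1=[] Q2=[P2]
t=18-20: P3@Q0 runs 2, rem=5, quantum used, demote→Q1. Q0=[] Q1=[P3] Q2=[P2]
t=20-23: P3@Q1 runs 3, rem=2, I/O yield, promote→Q0. Q0=[P3] Q1=[] Q2=[P2]
t=23-25: P3@Q0 runs 2, rem=0, completes. Q0=[] Q1=[] Q2=[P2]
t=25-30: P2@Q2 runs 5, rem=0, completes. Q0=[] Q1=[] Q2=[]

Answer: P1,P3,P2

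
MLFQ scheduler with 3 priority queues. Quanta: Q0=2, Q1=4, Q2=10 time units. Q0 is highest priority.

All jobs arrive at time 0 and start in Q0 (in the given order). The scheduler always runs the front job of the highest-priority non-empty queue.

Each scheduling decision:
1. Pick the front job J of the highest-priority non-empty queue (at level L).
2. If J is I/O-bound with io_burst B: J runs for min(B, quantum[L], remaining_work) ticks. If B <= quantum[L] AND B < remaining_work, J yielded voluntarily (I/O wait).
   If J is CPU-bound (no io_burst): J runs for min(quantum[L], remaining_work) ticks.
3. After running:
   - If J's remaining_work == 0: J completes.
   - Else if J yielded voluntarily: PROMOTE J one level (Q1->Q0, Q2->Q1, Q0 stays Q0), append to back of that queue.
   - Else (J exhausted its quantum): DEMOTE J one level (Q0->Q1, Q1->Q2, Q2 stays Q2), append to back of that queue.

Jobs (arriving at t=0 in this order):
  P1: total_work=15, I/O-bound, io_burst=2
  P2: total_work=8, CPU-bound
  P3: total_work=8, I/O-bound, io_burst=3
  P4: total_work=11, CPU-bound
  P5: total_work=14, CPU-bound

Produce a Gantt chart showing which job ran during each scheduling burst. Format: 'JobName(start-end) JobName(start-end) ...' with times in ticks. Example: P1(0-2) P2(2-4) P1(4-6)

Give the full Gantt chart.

t=0-2: P1@Q0 runs 2, rem=13, I/O yield, promote→Q0. Q0=[P2,P3,P4,P5,P1] Q1=[] Q2=[]
t=2-4: P2@Q0 runs 2, rem=6, quantum used, demote→Q1. Q0=[P3,P4,P5,P1] Q1=[P2] Q2=[]
t=4-6: P3@Q0 runs 2, rem=6, quantum used, demote→Q1. Q0=[P4,P5,P1] Q1=[P2,P3] Q2=[]
t=6-8: P4@Q0 runs 2, rem=9, quantum used, demote→Q1. Q0=[P5,P1] Q1=[P2,P3,P4] Q2=[]
t=8-10: P5@Q0 runs 2, rem=12, quantum used, demote→Q1. Q0=[P1] Q1=[P2,P3,P4,P5] Q2=[]
t=10-12: P1@Q0 runs 2, rem=11, I/O yield, promote→Q0. Q0=[P1] Q1=[P2,P3,P4,P5] Q2=[]
t=12-14: P1@Q0 runs 2, rem=9, I/O yield, promote→Q0. Q0=[P1] Q1=[P2,P3,P4,P5] Q2=[]
t=14-16: P1@Q0 runs 2, rem=7, I/O yield, promote→Q0. Q0=[P1] Q1=[P2,P3,P4,P5] Q2=[]
t=16-18: P1@Q0 runs 2, rem=5, I/O yield, promote→Q0. Q0=[P1] Q1=[P2,P3,P4,P5] Q2=[]
t=18-20: P1@Q0 runs 2, rem=3, I/O yield, promote→Q0. Q0=[P1] Q1=[P2,P3,P4,P5] Q2=[]
t=20-22: P1@Q0 runs 2, rem=1, I/O yield, promote→Q0. Q0=[P1] Q1=[P2,P3,P4,P5] Q2=[]
t=22-23: P1@Q0 runs 1, rem=0, completes. Q0=[] Q1=[P2,P3,P4,P5] Q2=[]
t=23-27: P2@Q1 runs 4, rem=2, quantum used, demote→Q2. Q0=[] Q1=[P3,P4,P5] Q2=[P2]
t=27-30: P3@Q1 runs 3, rem=3, I/O yield, promote→Q0. Q0=[P3] Q1=[P4,P5] Q2=[P2]
t=30-32: P3@Q0 runs 2, rem=1, quantum used, demote→Q1. Q0=[] Q1=[P4,P5,P3] Q2=[P2]
t=32-36: P4@Q1 runs 4, rem=5, quantum used, demote→Q2. Q0=[] Q1=[P5,P3] Q2=[P2,P4]
t=36-40: P5@Q1 runs 4, rem=8, quantum used, demote→Q2. Q0=[] Q1=[P3] Q2=[P2,P4,P5]
t=40-41: P3@Q1 runs 1, rem=0, completes. Q0=[] Q1=[] Q2=[P2,P4,P5]
t=41-43: P2@Q2 runs 2, rem=0, completes. Q0=[] Q1=[] Q2=[P4,P5]
t=43-48: P4@Q2 runs 5, rem=0, completes. Q0=[] Q1=[] Q2=[P5]
t=48-56: P5@Q2 runs 8, rem=0, completes. Q0=[] Q1=[] Q2=[]

Answer: P1(0-2) P2(2-4) P3(4-6) P4(6-8) P5(8-10) P1(10-12) P1(12-14) P1(14-16) P1(16-18) P1(18-20) P1(20-22) P1(22-23) P2(23-27) P3(27-30) P3(30-32) P4(32-36) P5(36-40) P3(40-41) P2(41-43) P4(43-48) P5(48-56)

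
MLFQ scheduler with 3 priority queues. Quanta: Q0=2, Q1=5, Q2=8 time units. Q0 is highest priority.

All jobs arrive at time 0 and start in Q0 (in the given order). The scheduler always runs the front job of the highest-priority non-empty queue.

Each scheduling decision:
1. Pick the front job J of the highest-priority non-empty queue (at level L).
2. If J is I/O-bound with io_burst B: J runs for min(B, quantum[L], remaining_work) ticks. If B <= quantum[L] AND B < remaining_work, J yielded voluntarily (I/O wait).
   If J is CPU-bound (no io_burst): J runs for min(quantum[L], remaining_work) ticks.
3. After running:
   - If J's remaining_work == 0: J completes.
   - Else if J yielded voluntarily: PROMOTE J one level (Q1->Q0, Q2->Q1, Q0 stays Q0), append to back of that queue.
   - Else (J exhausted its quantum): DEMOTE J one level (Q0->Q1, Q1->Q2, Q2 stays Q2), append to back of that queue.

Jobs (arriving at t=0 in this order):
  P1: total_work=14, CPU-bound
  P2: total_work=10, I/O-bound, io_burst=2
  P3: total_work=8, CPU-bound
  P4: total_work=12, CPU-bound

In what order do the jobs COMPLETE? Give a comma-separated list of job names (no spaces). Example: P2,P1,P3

Answer: P2,P1,P3,P4

Derivation:
t=0-2: P1@Q0 runs 2, rem=12, quantum used, demote→Q1. Q0=[P2,P3,P4] Q1=[P1] Q2=[]
t=2-4: P2@Q0 runs 2, rem=8, I/O yield, promote→Q0. Q0=[P3,P4,P2] Q1=[P1] Q2=[]
t=4-6: P3@Q0 runs 2, rem=6, quantum used, demote→Q1. Q0=[P4,P2] Q1=[P1,P3] Q2=[]
t=6-8: P4@Q0 runs 2, rem=10, quantum used, demote→Q1. Q0=[P2] Q1=[P1,P3,P4] Q2=[]
t=8-10: P2@Q0 runs 2, rem=6, I/O yield, promote→Q0. Q0=[P2] Q1=[P1,P3,P4] Q2=[]
t=10-12: P2@Q0 runs 2, rem=4, I/O yield, promote→Q0. Q0=[P2] Q1=[P1,P3,P4] Q2=[]
t=12-14: P2@Q0 runs 2, rem=2, I/O yield, promote→Q0. Q0=[P2] Q1=[P1,P3,P4] Q2=[]
t=14-16: P2@Q0 runs 2, rem=0, completes. Q0=[] Q1=[P1,P3,P4] Q2=[]
t=16-21: P1@Q1 runs 5, rem=7, quantum used, demote→Q2. Q0=[] Q1=[P3,P4] Q2=[P1]
t=21-26: P3@Q1 runs 5, rem=1, quantum used, demote→Q2. Q0=[] Q1=[P4] Q2=[P1,P3]
t=26-31: P4@Q1 runs 5, rem=5, quantum used, demote→Q2. Q0=[] Q1=[] Q2=[P1,P3,P4]
t=31-38: P1@Q2 runs 7, rem=0, completes. Q0=[] Q1=[] Q2=[P3,P4]
t=38-39: P3@Q2 runs 1, rem=0, completes. Q0=[] Q1=[] Q2=[P4]
t=39-44: P4@Q2 runs 5, rem=0, completes. Q0=[] Q1=[] Q2=[]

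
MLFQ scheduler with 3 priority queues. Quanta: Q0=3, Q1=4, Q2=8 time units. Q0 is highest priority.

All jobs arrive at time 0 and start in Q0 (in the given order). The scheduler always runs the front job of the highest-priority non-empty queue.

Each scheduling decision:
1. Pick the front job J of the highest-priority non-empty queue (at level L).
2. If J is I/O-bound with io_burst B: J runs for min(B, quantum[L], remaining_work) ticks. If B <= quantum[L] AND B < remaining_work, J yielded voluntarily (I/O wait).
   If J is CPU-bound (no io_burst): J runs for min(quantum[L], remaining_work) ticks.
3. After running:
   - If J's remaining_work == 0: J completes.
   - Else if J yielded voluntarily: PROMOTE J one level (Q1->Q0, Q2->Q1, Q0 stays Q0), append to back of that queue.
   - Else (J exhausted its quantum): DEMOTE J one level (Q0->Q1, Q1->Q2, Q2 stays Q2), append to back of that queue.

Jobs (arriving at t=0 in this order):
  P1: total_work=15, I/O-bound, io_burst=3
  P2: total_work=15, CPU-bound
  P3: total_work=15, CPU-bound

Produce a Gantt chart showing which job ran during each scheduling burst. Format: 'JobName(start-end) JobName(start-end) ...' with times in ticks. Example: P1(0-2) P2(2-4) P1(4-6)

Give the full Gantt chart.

Answer: P1(0-3) P2(3-6) P3(6-9) P1(9-12) P1(12-15) P1(15-18) P1(18-21) P2(21-25) P3(25-29) P2(29-37) P3(37-45)

Derivation:
t=0-3: P1@Q0 runs 3, rem=12, I/O yield, promote→Q0. Q0=[P2,P3,P1] Q1=[] Q2=[]
t=3-6: P2@Q0 runs 3, rem=12, quantum used, demote→Q1. Q0=[P3,P1] Q1=[P2] Q2=[]
t=6-9: P3@Q0 runs 3, rem=12, quantum used, demote→Q1. Q0=[P1] Q1=[P2,P3] Q2=[]
t=9-12: P1@Q0 runs 3, rem=9, I/O yield, promote→Q0. Q0=[P1] Q1=[P2,P3] Q2=[]
t=12-15: P1@Q0 runs 3, rem=6, I/O yield, promote→Q0. Q0=[P1] Q1=[P2,P3] Q2=[]
t=15-18: P1@Q0 runs 3, rem=3, I/O yield, promote→Q0. Q0=[P1] Q1=[P2,P3] Q2=[]
t=18-21: P1@Q0 runs 3, rem=0, completes. Q0=[] Q1=[P2,P3] Q2=[]
t=21-25: P2@Q1 runs 4, rem=8, quantum used, demote→Q2. Q0=[] Q1=[P3] Q2=[P2]
t=25-29: P3@Q1 runs 4, rem=8, quantum used, demote→Q2. Q0=[] Q1=[] Q2=[P2,P3]
t=29-37: P2@Q2 runs 8, rem=0, completes. Q0=[] Q1=[] Q2=[P3]
t=37-45: P3@Q2 runs 8, rem=0, completes. Q0=[] Q1=[] Q2=[]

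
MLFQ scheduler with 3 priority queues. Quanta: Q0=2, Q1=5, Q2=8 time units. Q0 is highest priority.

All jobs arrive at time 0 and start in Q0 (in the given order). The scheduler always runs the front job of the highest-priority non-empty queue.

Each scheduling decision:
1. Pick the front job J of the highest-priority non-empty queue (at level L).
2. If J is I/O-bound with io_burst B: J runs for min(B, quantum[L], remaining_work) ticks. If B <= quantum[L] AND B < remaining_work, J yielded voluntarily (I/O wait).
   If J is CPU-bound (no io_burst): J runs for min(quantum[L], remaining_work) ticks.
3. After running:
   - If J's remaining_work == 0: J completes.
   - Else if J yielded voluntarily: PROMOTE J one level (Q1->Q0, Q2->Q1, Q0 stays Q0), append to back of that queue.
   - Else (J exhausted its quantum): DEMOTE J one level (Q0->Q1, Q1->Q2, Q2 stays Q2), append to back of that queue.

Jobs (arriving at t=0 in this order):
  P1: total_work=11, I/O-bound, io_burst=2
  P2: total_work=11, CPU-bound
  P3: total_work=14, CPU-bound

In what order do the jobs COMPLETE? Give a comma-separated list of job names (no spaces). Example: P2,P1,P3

t=0-2: P1@Q0 runs 2, rem=9, I/O yield, promote→Q0. Q0=[P2,P3,P1] Q1=[] Q2=[]
t=2-4: P2@Q0 runs 2, rem=9, quantum used, demote→Q1. Q0=[P3,P1] Q1=[P2] Q2=[]
t=4-6: P3@Q0 runs 2, rem=12, quantum used, demote→Q1. Q0=[P1] Q1=[P2,P3] Q2=[]
t=6-8: P1@Q0 runs 2, rem=7, I/O yield, promote→Q0. Q0=[P1] Q1=[P2,P3] Q2=[]
t=8-10: P1@Q0 runs 2, rem=5, I/O yield, promote→Q0. Q0=[P1] Q1=[P2,P3] Q2=[]
t=10-12: P1@Q0 runs 2, rem=3, I/O yield, promote→Q0. Q0=[P1] Q1=[P2,P3] Q2=[]
t=12-14: P1@Q0 runs 2, rem=1, I/O yield, promote→Q0. Q0=[P1] Q1=[P2,P3] Q2=[]
t=14-15: P1@Q0 runs 1, rem=0, completes. Q0=[] Q1=[P2,P3] Q2=[]
t=15-20: P2@Q1 runs 5, rem=4, quantum used, demote→Q2. Q0=[] Q1=[P3] Q2=[P2]
t=20-25: P3@Q1 runs 5, rem=7, quantum used, demote→Q2. Q0=[] Q1=[] Q2=[P2,P3]
t=25-29: P2@Q2 runs 4, rem=0, completes. Q0=[] Q1=[] Q2=[P3]
t=29-36: P3@Q2 runs 7, rem=0, completes. Q0=[] Q1=[] Q2=[]

Answer: P1,P2,P3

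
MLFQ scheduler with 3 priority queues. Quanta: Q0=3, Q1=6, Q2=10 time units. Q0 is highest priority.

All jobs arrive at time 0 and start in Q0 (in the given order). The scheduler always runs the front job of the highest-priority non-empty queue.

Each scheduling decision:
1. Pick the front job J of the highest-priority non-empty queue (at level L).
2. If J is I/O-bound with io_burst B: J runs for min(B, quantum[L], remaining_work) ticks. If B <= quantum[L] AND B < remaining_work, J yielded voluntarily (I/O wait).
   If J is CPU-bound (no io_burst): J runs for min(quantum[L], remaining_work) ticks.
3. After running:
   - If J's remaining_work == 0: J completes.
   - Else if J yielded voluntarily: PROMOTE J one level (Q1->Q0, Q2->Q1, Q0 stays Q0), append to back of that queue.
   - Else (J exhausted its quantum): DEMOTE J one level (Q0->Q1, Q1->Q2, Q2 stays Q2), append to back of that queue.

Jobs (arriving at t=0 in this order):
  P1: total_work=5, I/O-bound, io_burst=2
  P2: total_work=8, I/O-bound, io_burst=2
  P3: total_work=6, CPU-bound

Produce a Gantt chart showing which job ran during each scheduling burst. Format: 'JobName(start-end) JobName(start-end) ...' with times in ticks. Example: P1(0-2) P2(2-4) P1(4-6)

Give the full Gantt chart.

Answer: P1(0-2) P2(2-4) P3(4-7) P1(7-9) P2(9-11) P1(11-12) P2(12-14) P2(14-16) P3(16-19)

Derivation:
t=0-2: P1@Q0 runs 2, rem=3, I/O yield, promote→Q0. Q0=[P2,P3,P1] Q1=[] Q2=[]
t=2-4: P2@Q0 runs 2, rem=6, I/O yield, promote→Q0. Q0=[P3,P1,P2] Q1=[] Q2=[]
t=4-7: P3@Q0 runs 3, rem=3, quantum used, demote→Q1. Q0=[P1,P2] Q1=[P3] Q2=[]
t=7-9: P1@Q0 runs 2, rem=1, I/O yield, promote→Q0. Q0=[P2,P1] Q1=[P3] Q2=[]
t=9-11: P2@Q0 runs 2, rem=4, I/O yield, promote→Q0. Q0=[P1,P2] Q1=[P3] Q2=[]
t=11-12: P1@Q0 runs 1, rem=0, completes. Q0=[P2] Q1=[P3] Q2=[]
t=12-14: P2@Q0 runs 2, rem=2, I/O yield, promote→Q0. Q0=[P2] Q1=[P3] Q2=[]
t=14-16: P2@Q0 runs 2, rem=0, completes. Q0=[] Q1=[P3] Q2=[]
t=16-19: P3@Q1 runs 3, rem=0, completes. Q0=[] Q1=[] Q2=[]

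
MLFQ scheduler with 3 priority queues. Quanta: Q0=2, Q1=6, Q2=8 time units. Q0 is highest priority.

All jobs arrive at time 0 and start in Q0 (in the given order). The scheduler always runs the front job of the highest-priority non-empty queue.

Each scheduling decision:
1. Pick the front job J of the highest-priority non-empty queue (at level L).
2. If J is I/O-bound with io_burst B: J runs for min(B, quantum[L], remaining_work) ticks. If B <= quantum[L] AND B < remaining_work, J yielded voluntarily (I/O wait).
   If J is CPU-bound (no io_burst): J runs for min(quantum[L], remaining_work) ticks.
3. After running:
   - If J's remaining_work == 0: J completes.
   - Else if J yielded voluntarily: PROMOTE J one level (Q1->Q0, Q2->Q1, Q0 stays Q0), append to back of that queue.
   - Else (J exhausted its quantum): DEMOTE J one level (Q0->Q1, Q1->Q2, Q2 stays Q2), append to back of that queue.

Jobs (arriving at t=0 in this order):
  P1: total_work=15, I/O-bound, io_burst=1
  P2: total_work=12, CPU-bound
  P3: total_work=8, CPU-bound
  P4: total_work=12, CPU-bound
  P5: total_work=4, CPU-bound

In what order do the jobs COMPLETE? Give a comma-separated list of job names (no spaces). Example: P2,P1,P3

t=0-1: P1@Q0 runs 1, rem=14, I/O yield, promote→Q0. Q0=[P2,P3,P4,P5,P1] Q1=[] Q2=[]
t=1-3: P2@Q0 runs 2, rem=10, quantum used, demote→Q1. Q0=[P3,P4,P5,P1] Q1=[P2] Q2=[]
t=3-5: P3@Q0 runs 2, rem=6, quantum used, demote→Q1. Q0=[P4,P5,P1] Q1=[P2,P3] Q2=[]
t=5-7: P4@Q0 runs 2, rem=10, quantum used, demote→Q1. Q0=[P5,P1] Q1=[P2,P3,P4] Q2=[]
t=7-9: P5@Q0 runs 2, rem=2, quantum used, demote→Q1. Q0=[P1] Q1=[P2,P3,P4,P5] Q2=[]
t=9-10: P1@Q0 runs 1, rem=13, I/O yield, promote→Q0. Q0=[P1] Q1=[P2,P3,P4,P5] Q2=[]
t=10-11: P1@Q0 runs 1, rem=12, I/O yield, promote→Q0. Q0=[P1] Q1=[P2,P3,P4,P5] Q2=[]
t=11-12: P1@Q0 runs 1, rem=11, I/O yield, promote→Q0. Q0=[P1] Q1=[P2,P3,P4,P5] Q2=[]
t=12-13: P1@Q0 runs 1, rem=10, I/O yield, promote→Q0. Q0=[P1] Q1=[P2,P3,P4,P5] Q2=[]
t=13-14: P1@Q0 runs 1, rem=9, I/O yield, promote→Q0. Q0=[P1] Q1=[P2,P3,P4,P5] Q2=[]
t=14-15: P1@Q0 runs 1, rem=8, I/O yield, promote→Q0. Q0=[P1] Q1=[P2,P3,P4,P5] Q2=[]
t=15-16: P1@Q0 runs 1, rem=7, I/O yield, promote→Q0. Q0=[P1] Q1=[P2,P3,P4,P5] Q2=[]
t=16-17: P1@Q0 runs 1, rem=6, I/O yield, promote→Q0. Q0=[P1] Q1=[P2,P3,P4,P5] Q2=[]
t=17-18: P1@Q0 runs 1, rem=5, I/O yield, promote→Q0. Q0=[P1] Q1=[P2,P3,P4,P5] Q2=[]
t=18-19: P1@Q0 runs 1, rem=4, I/O yield, promote→Q0. Q0=[P1] Q1=[P2,P3,P4,P5] Q2=[]
t=19-20: P1@Q0 runs 1, rem=3, I/O yield, promote→Q0. Q0=[P1] Q1=[P2,P3,P4,P5] Q2=[]
t=20-21: P1@Q0 runs 1, rem=2, I/O yield, promote→Q0. Q0=[P1] Q1=[P2,P3,P4,P5] Q2=[]
t=21-22: P1@Q0 runs 1, rem=1, I/O yield, promote→Q0. Q0=[P1] Q1=[P2,P3,P4,P5] Q2=[]
t=22-23: P1@Q0 runs 1, rem=0, completes. Q0=[] Q1=[P2,P3,P4,P5] Q2=[]
t=23-29: P2@Q1 runs 6, rem=4, quantum used, demote→Q2. Q0=[] Q1=[P3,P4,P5] Q2=[P2]
t=29-35: P3@Q1 runs 6, rem=0, completes. Q0=[] Q1=[P4,P5] Q2=[P2]
t=35-41: P4@Q1 runs 6, rem=4, quantum used, demote→Q2. Q0=[] Q1=[P5] Q2=[P2,P4]
t=41-43: P5@Q1 runs 2, rem=0, completes. Q0=[] Q1=[] Q2=[P2,P4]
t=43-47: P2@Q2 runs 4, rem=0, completes. Q0=[] Q1=[] Q2=[P4]
t=47-51: P4@Q2 runs 4, rem=0, completes. Q0=[] Q1=[] Q2=[]

Answer: P1,P3,P5,P2,P4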